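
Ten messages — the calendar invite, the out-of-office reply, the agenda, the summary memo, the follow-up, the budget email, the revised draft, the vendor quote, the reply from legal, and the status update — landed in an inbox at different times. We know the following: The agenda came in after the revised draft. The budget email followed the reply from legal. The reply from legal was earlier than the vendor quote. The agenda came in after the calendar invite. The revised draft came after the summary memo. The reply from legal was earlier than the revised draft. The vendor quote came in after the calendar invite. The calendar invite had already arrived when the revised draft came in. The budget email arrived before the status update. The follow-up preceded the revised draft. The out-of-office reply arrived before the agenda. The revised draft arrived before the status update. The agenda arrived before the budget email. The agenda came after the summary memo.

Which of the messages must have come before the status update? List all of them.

Directly stated before the status update: the budget email and the revised draft.
The agenda reaches the status update via the agenda → the budget email → the status update.
The calendar invite reaches the status update via the calendar invite → the revised draft → the status update.
The follow-up reaches the status update via the follow-up → the revised draft → the status update.
Likewise the out-of-office reply, the reply from legal, and the summary memo each reach the status update by chaining the stated constraints.
No chain forces the vendor quote ahead of the status update.

the agenda, the budget email, the calendar invite, the follow-up, the out-of-office reply, the reply from legal, the revised draft, the summary memo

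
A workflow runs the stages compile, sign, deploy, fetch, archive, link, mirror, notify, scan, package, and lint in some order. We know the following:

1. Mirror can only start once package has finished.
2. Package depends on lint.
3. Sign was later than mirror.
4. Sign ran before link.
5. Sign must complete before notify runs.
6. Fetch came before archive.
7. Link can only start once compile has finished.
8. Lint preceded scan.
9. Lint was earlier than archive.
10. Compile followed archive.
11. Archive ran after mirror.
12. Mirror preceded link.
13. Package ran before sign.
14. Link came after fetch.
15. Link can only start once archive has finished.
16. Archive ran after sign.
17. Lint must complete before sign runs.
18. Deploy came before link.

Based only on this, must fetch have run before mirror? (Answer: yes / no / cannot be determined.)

cannot be determined

No chain of stated constraints runs from fetch to mirror, and none runs from mirror to fetch either.
So the relative order of fetch and mirror is not fixed by the given facts.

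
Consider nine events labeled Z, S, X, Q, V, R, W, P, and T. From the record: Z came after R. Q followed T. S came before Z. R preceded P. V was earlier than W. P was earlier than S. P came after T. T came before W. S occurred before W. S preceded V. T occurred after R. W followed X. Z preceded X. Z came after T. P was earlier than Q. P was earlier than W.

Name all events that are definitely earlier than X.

Directly stated before X: Z.
P reaches X via P → S → Z → X.
R reaches X via R → Z → X.
S reaches X via S → Z → X.
Likewise T reaches X by chaining the stated constraints.

P, R, S, T, Z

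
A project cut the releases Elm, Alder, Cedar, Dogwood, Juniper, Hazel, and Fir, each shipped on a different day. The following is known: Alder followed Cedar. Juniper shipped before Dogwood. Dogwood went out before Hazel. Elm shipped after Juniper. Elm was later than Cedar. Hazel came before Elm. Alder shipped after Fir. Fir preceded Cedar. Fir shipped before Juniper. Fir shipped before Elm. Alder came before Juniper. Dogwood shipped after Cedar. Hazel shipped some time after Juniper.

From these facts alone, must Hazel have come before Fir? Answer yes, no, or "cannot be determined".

no

Tracing the constraints gives Fir → Juniper → Hazel, so Fir must come before Hazel.
That means Hazel cannot be before Fir.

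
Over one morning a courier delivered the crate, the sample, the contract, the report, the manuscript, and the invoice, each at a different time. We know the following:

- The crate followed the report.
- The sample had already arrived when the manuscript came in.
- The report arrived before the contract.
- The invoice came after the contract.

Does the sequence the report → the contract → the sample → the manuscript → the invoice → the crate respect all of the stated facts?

yes

Check each stated constraint against the proposed order — e.g. the contract is ahead of the invoice; the report is ahead of the crate. Every pair is in the required order; nothing is violated.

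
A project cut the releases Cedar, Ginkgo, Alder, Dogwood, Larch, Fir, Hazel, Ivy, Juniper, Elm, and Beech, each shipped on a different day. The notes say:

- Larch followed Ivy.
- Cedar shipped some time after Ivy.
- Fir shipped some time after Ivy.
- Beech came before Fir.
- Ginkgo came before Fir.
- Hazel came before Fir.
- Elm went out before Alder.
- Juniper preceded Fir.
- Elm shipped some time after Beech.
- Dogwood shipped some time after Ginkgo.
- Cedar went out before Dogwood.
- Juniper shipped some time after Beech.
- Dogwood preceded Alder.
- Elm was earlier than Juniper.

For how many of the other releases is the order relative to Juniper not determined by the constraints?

Forced before Juniper: Beech and Elm; forced after Juniper: Fir.
That leaves Alder, Cedar, Dogwood, Ginkgo, Hazel, Ivy, and Larch with no forced order relative to Juniper — 7.

7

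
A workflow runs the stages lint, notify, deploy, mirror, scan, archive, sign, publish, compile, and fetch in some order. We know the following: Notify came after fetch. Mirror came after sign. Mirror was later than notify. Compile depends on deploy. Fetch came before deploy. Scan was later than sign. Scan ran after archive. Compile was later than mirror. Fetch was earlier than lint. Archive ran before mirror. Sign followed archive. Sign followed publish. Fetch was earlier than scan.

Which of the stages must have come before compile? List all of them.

Directly stated before compile: deploy and mirror.
Archive reaches compile via archive → mirror → compile.
Fetch reaches compile via fetch → deploy → compile.
Notify reaches compile via notify → mirror → compile.
Likewise publish and sign each reach compile by chaining the stated constraints.

archive, deploy, fetch, mirror, notify, publish, sign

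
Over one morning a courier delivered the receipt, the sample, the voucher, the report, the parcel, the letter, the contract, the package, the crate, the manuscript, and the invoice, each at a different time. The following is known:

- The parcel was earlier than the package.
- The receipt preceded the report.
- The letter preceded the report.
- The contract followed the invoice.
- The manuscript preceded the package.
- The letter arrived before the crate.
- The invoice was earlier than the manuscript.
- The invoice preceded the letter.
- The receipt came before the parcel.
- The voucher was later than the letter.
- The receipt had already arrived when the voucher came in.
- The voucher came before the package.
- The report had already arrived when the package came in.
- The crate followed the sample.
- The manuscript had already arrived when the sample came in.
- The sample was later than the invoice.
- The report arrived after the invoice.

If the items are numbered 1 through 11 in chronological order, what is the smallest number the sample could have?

3

The invoice and the manuscript must both come before the sample — 2 forced predecessors.
Nothing else is forced ahead of the sample, so its earliest slot is position 2 + 1 = 3.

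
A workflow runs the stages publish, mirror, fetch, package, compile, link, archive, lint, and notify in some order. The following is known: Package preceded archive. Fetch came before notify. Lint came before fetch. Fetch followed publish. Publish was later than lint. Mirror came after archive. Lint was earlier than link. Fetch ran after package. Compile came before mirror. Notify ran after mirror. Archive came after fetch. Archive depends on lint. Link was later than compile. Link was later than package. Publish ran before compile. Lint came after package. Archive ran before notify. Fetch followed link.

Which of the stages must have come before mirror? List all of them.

archive, compile, fetch, link, lint, package, publish

Directly stated before mirror: archive and compile.
Fetch reaches mirror via fetch → archive → mirror.
Link reaches mirror via link → fetch → archive → mirror.
Lint reaches mirror via lint → archive → mirror.
Likewise package and publish each reach mirror by chaining the stated constraints.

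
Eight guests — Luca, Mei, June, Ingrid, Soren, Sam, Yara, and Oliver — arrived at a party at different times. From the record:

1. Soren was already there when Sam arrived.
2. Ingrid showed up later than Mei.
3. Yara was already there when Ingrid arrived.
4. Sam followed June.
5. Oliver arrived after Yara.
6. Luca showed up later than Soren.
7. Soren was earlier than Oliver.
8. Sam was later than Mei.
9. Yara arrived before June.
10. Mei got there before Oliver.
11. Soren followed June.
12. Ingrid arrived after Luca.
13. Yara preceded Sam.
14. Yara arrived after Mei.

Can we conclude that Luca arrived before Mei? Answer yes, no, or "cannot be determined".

no

Tracing the constraints gives Mei → Yara → June → Soren → Luca, so Mei must come before Luca.
That means Luca cannot be before Mei.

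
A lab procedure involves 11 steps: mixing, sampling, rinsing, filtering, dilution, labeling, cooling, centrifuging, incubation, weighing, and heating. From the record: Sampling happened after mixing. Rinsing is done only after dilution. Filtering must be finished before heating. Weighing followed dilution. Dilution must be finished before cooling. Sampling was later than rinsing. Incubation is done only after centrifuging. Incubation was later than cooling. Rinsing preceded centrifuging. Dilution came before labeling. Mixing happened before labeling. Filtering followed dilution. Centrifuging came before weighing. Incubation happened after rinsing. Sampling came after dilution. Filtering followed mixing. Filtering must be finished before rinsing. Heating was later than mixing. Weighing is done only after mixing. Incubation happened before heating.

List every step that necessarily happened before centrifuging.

Directly stated before centrifuging: rinsing.
Dilution reaches centrifuging via dilution → rinsing → centrifuging.
Filtering reaches centrifuging via filtering → rinsing → centrifuging.
Mixing reaches centrifuging via mixing → filtering → rinsing → centrifuging.
No chain forces heating (or any of the others) ahead of centrifuging.

dilution, filtering, mixing, rinsing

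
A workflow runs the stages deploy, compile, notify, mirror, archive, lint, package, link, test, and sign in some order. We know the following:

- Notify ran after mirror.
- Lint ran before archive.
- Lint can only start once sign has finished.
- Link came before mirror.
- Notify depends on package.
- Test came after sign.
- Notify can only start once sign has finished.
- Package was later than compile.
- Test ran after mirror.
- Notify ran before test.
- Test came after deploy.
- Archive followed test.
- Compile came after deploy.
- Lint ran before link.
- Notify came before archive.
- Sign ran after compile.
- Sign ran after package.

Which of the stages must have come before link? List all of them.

compile, deploy, lint, package, sign

Directly stated before link: lint.
Compile reaches link via compile → sign → lint → link.
Deploy reaches link via deploy → compile → sign → lint → link.
Package reaches link via package → sign → lint → link.
Likewise sign reaches link by chaining the stated constraints.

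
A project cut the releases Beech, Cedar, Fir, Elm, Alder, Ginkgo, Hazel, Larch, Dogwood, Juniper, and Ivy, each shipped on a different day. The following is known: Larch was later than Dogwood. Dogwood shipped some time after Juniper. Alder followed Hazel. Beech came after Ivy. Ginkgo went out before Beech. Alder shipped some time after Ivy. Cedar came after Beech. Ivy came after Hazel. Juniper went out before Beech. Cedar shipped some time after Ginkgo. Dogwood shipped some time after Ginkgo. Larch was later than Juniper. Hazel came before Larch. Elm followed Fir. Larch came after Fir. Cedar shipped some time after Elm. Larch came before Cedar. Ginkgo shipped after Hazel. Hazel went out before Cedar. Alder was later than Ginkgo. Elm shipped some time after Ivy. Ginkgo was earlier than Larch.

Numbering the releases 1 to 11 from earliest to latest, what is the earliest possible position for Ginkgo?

2

Hazel must come before Ginkgo — 1 forced predecessor.
Nothing else is forced ahead of Ginkgo, so its earliest slot is position 1 + 1 = 2.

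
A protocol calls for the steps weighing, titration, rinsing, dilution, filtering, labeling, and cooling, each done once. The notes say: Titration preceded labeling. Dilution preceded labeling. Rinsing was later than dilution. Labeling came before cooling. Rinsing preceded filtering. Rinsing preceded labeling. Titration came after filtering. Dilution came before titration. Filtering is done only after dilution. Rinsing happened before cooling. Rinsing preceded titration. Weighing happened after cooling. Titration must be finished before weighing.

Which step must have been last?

weighing

Every other step has a chain of constraints placing it before weighing, so weighing is last.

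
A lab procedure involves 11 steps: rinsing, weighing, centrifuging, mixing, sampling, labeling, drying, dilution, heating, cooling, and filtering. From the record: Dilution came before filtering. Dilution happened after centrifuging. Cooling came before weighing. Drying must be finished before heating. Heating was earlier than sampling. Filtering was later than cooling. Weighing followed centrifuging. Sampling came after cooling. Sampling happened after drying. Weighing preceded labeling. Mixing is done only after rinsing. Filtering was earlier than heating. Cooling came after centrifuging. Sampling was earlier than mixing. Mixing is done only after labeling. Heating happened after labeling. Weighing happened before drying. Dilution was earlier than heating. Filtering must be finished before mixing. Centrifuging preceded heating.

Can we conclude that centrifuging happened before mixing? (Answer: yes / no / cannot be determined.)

Chain the constraints: centrifuging → dilution → filtering → mixing. Each link is directly stated, so centrifuging comes before mixing.

yes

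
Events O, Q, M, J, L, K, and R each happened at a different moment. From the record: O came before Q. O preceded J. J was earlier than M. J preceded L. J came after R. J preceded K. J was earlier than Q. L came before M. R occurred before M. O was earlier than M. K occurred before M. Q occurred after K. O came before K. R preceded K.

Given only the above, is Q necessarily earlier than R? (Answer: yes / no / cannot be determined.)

Tracing the constraints gives R → J → Q, so R must come before Q.
That means Q cannot be before R.

no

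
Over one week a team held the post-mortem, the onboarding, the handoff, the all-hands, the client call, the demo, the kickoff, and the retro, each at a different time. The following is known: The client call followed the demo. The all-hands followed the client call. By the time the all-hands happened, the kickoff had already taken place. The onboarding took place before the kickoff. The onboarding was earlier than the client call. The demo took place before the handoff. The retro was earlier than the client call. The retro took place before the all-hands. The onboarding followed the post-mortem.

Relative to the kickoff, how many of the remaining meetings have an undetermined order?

4

Forced before the kickoff: the onboarding and the post-mortem; forced after the kickoff: the all-hands.
That leaves the client call, the demo, the handoff, and the retro with no forced order relative to the kickoff — 4.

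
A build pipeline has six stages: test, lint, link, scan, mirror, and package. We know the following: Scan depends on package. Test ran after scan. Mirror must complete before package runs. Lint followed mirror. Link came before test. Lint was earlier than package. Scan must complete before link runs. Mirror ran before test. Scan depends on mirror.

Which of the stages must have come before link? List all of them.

lint, mirror, package, scan

Directly stated before link: scan.
Lint reaches link via lint → package → scan → link.
Mirror reaches link via mirror → scan → link.
Package reaches link via package → scan → link.
No chain forces test ahead of link.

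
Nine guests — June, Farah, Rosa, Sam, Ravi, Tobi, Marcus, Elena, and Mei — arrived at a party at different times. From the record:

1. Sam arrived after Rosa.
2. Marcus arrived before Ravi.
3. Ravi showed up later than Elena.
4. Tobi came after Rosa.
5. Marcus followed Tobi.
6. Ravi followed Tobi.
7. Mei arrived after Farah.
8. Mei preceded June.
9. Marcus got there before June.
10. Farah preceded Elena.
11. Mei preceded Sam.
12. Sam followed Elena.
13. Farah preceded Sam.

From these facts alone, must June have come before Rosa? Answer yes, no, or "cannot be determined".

Tracing the constraints gives Rosa → Tobi → Marcus → June, so Rosa must come before June.
That means June cannot be before Rosa.

no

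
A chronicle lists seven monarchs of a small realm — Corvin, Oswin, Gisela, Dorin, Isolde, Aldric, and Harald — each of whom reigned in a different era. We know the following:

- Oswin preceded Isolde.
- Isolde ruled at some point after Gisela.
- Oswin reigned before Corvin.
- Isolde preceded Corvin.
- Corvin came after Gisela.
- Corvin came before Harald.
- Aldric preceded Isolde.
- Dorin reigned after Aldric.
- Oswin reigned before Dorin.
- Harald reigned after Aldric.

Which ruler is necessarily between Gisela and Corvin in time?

Tracing the constraints gives Gisela → Isolde → Corvin, so Isolde sits after Gisela and before Corvin.
No other ruler is forced both after Gisela and before Corvin.

Isolde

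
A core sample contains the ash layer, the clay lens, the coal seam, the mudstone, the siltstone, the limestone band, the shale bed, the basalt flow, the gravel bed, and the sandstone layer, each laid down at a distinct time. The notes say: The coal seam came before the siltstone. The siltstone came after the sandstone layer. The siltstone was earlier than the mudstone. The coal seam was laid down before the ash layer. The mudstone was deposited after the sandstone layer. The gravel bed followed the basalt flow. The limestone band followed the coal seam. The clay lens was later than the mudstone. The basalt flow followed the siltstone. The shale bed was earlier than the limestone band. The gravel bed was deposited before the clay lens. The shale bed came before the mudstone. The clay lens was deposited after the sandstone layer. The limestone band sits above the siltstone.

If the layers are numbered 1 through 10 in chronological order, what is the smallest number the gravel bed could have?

5

The basalt flow, the coal seam, the sandstone layer, and the siltstone must all come before the gravel bed — 4 forced predecessors.
Nothing else is forced ahead of the gravel bed, so its earliest slot is position 4 + 1 = 5.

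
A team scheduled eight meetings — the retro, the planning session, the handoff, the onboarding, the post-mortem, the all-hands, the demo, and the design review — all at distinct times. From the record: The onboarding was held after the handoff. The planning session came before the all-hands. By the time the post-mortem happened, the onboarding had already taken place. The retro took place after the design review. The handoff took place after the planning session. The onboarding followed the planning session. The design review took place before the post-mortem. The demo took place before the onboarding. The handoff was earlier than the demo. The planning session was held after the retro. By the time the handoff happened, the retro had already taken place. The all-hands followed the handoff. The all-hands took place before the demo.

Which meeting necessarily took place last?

the post-mortem

Every other meeting has a chain of constraints placing it before the post-mortem, so the post-mortem is last.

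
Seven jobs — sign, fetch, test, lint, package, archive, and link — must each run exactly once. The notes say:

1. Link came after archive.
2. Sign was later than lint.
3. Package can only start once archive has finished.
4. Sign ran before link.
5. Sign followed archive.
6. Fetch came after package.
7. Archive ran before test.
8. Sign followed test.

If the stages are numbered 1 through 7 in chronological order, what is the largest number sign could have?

Sign must come before link — 1 stage forced after it.
Everything else can be placed before sign in some valid order, so sign can sit as late as position 7 − 1 = 6.

6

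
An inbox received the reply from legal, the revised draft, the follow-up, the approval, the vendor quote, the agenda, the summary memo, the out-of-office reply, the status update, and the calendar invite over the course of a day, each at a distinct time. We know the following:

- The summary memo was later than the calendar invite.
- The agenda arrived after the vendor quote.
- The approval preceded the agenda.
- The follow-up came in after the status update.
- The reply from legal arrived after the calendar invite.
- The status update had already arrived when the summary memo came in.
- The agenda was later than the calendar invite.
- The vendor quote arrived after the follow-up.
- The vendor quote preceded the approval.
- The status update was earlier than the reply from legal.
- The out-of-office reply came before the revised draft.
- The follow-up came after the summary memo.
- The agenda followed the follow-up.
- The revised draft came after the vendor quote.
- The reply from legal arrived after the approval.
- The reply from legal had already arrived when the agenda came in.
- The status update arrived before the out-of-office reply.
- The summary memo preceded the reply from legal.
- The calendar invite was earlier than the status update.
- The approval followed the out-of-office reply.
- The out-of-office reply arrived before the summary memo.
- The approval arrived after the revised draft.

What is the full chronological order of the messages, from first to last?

the calendar invite, the status update, the out-of-office reply, the summary memo, the follow-up, the vendor quote, the revised draft, the approval, the reply from legal, the agenda

The constraints fix every adjacent pair, so only one ordering works:
the calendar invite → the status update → the out-of-office reply → the summary memo → the follow-up → the vendor quote → the revised draft → the approval → the reply from legal → the agenda.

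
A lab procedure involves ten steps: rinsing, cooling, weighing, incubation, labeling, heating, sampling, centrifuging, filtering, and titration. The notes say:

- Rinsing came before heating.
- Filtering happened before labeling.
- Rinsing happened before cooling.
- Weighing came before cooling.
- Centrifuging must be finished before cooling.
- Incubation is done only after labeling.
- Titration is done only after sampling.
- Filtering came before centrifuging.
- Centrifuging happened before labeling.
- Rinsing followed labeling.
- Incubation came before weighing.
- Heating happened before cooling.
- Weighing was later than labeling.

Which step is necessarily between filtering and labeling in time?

centrifuging

Tracing the constraints gives filtering → centrifuging → labeling, so centrifuging sits after filtering and before labeling.
No other step is forced both after filtering and before labeling.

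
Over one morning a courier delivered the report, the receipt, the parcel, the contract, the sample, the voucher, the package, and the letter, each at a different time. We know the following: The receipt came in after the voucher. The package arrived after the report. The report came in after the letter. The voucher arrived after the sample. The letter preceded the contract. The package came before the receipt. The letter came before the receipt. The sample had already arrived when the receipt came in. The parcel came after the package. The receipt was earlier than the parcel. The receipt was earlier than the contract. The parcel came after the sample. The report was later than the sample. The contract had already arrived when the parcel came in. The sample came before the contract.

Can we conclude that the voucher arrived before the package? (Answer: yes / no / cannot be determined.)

No chain of stated constraints runs from the voucher to the package, and none runs from the package to the voucher either.
So the relative order of the voucher and the package is not fixed by the given facts.

cannot be determined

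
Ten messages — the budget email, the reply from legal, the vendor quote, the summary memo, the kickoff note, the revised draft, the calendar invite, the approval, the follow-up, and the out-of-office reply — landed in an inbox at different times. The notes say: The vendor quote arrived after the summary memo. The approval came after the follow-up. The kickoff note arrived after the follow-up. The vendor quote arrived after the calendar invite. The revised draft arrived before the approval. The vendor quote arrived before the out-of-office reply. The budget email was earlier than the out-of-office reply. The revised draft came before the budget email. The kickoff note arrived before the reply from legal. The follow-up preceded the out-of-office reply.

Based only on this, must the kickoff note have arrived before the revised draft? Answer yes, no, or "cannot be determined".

cannot be determined

No chain of stated constraints runs from the kickoff note to the revised draft, and none runs from the revised draft to the kickoff note either.
So the relative order of the kickoff note and the revised draft is not fixed by the given facts.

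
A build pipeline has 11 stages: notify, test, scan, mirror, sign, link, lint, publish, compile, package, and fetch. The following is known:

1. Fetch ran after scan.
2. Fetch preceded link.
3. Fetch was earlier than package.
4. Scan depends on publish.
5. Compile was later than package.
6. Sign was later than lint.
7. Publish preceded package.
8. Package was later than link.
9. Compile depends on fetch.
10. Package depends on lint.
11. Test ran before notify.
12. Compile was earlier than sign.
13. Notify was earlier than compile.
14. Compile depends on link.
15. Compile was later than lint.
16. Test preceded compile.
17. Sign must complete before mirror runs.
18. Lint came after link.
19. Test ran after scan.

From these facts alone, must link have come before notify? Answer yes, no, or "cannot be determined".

No chain of stated constraints runs from link to notify, and none runs from notify to link either.
So the relative order of link and notify is not fixed by the given facts.

cannot be determined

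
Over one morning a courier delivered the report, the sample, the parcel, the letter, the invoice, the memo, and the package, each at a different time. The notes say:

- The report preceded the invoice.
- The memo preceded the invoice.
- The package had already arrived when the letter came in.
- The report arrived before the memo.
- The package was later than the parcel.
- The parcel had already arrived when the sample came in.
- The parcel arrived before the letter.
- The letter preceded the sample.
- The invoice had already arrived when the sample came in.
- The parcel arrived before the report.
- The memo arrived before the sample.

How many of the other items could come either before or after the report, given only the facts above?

2

Forced before the report: the parcel; forced after the report: the invoice, the memo, and the sample.
That leaves the letter and the package with no forced order relative to the report — 2.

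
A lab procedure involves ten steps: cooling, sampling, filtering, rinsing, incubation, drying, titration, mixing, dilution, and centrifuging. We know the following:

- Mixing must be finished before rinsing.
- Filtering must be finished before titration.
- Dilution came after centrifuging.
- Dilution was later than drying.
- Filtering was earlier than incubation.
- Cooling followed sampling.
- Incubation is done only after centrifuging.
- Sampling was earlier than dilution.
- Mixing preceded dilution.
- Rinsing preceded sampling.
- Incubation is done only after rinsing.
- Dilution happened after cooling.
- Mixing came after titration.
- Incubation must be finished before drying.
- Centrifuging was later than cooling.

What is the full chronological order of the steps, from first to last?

filtering, titration, mixing, rinsing, sampling, cooling, centrifuging, incubation, drying, dilution

The constraints fix every adjacent pair, so only one ordering works:
filtering → titration → mixing → rinsing → sampling → cooling → centrifuging → incubation → drying → dilution.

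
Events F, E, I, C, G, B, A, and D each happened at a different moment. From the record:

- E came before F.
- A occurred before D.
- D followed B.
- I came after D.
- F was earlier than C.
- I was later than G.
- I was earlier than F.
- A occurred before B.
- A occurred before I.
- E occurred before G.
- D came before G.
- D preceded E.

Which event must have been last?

Every other event has a chain of constraints placing it before C, so C is last.

C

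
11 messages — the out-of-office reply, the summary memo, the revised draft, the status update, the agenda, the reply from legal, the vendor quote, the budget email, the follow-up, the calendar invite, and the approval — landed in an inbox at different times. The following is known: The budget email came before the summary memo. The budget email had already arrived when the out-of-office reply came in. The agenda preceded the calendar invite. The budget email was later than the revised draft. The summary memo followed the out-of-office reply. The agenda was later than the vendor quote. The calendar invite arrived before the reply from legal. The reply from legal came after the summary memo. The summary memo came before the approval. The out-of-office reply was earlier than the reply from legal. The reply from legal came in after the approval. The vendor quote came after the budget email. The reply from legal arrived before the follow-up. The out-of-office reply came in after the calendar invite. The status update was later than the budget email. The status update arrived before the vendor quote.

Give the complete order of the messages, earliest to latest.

The constraints fix every adjacent pair, so only one ordering works:
the revised draft → the budget email → the status update → the vendor quote → the agenda → the calendar invite → the out-of-office reply → the summary memo → the approval → the reply from legal → the follow-up.

the revised draft, the budget email, the status update, the vendor quote, the agenda, the calendar invite, the out-of-office reply, the summary memo, the approval, the reply from legal, the follow-up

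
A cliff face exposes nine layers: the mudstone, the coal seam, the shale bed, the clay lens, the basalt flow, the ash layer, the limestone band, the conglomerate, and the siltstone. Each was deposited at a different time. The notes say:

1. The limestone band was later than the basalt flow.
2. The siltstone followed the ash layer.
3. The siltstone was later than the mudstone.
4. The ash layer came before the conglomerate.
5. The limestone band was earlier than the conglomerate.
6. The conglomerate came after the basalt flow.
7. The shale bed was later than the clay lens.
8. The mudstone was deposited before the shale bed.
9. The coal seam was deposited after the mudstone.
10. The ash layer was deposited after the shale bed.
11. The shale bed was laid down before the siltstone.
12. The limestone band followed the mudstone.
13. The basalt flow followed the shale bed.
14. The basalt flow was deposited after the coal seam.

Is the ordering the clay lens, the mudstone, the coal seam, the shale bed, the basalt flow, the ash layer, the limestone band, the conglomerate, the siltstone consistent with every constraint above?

Check each stated constraint against the proposed order — e.g. the mudstone is ahead of the limestone band; the mudstone is ahead of the siltstone. Every pair is in the required order; nothing is violated.

yes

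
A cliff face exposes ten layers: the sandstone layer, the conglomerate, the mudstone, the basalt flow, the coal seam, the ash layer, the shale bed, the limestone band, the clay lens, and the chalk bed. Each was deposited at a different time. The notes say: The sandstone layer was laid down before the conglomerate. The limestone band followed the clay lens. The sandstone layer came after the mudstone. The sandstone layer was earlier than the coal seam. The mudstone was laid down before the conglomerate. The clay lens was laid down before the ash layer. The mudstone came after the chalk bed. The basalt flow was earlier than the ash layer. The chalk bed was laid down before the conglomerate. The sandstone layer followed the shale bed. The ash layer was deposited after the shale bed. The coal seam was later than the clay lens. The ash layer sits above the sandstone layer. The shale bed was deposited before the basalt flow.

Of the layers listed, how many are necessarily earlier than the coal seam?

Directly stated before the coal seam: the clay lens and the sandstone layer.
The chalk bed reaches the coal seam via the chalk bed → the mudstone → the sandstone layer → the coal seam.
The mudstone reaches the coal seam via the mudstone → the sandstone layer → the coal seam.
The shale bed reaches the coal seam via the shale bed → the sandstone layer → the coal seam.
That's the chalk bed, the clay lens, the mudstone, the sandstone layer, and the shale bed — 5 in all.

5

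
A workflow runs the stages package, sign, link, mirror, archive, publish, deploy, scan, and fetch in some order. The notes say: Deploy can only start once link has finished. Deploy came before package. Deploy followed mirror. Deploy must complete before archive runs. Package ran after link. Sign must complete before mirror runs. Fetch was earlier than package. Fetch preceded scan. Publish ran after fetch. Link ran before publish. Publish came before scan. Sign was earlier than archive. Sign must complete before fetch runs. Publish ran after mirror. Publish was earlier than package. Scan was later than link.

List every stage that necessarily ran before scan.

fetch, link, mirror, publish, sign

Directly stated before scan: fetch, link, and publish.
Mirror reaches scan via mirror → publish → scan.
Sign reaches scan via sign → fetch → scan.
No chain forces deploy (or any of the others) ahead of scan.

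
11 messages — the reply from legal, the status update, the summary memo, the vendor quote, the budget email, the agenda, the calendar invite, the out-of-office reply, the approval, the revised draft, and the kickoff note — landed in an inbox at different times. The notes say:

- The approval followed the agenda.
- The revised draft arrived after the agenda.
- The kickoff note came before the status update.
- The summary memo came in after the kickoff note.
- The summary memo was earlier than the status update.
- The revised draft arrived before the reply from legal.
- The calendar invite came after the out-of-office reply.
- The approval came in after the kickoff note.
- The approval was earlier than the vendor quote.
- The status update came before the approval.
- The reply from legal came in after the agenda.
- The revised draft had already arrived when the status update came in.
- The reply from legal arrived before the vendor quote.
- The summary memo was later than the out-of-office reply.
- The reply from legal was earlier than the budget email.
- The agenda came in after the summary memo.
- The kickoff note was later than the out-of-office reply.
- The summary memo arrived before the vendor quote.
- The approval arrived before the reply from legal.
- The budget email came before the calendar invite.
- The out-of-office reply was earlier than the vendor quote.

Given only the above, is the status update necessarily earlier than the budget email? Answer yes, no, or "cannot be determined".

yes

Chain the constraints: the status update → the approval → the reply from legal → the budget email. Each link is directly stated, so the status update comes before the budget email.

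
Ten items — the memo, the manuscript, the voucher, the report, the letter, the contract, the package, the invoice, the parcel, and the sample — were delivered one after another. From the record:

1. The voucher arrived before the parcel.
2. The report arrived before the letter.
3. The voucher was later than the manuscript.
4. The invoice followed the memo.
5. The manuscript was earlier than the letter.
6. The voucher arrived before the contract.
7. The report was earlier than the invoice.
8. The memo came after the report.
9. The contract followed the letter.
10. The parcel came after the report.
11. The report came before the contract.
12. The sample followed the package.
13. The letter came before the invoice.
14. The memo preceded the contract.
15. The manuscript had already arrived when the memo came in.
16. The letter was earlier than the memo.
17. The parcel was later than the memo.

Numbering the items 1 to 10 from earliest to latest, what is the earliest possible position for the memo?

4

The letter, the manuscript, and the report must all come before the memo — 3 forced predecessors.
Nothing else is forced ahead of the memo, so its earliest slot is position 3 + 1 = 4.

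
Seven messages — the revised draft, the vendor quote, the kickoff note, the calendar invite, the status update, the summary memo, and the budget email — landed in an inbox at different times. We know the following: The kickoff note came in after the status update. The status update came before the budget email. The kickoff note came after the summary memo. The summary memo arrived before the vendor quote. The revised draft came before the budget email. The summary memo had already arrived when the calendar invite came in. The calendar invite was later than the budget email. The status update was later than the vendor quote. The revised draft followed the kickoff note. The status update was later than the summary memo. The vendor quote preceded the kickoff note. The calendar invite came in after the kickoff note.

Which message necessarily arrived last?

Every other message has a chain of constraints placing it before the calendar invite, so the calendar invite is last.

the calendar invite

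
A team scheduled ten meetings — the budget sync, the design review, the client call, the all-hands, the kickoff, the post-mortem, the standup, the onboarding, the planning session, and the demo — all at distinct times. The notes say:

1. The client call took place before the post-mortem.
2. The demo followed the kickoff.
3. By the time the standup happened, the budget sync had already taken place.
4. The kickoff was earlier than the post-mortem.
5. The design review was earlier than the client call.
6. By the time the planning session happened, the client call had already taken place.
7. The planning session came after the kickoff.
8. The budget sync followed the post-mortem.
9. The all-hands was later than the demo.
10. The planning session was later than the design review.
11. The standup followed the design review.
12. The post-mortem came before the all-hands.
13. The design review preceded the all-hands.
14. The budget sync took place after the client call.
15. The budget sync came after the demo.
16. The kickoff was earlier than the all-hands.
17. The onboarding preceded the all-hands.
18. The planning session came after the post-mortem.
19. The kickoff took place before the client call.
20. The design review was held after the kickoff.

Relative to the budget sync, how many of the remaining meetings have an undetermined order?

Forced before the budget sync: the client call, the demo, the design review, the kickoff, and the post-mortem; forced after the budget sync: the standup.
That leaves the all-hands, the onboarding, and the planning session with no forced order relative to the budget sync — 3.

3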